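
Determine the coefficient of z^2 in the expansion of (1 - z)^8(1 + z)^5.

Coefficient of z^2 = Σ_{j} C(8,j)·(-1)^j·C(5,2-j)·1^(2-j) for j from 0 to 2.
= 10 + (-40) + 28 = -2.

-2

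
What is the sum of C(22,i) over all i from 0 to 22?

4194304

Setting x = 1 in (1+x)^22 gives Σ C(22,i) = 2^22 = 4194304.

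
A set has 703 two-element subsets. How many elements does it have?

38

n(n−1)/2 = 703 ⇒ n(n−1) = 1406. Since 38·37 = 1406, n = 38.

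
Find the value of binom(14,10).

1001

C(14,10) = C(14,4) by symmetry.
C(14,4) = (14·13·12·11) / 4! = 24024 / 24 = 1001.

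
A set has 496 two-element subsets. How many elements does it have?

32

n(n−1)/2 = 496 ⇒ n(n−1) = 992. Since 32·31 = 992, n = 32.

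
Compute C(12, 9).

220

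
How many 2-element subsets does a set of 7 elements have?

21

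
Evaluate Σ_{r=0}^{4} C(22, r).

1 + 22 + 231 + 1540 + 7315 = 9109.

9109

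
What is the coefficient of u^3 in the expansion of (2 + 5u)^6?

The general term is C(6,j)·(2)^j·(5u)^(6-j); the u^3 term has j = 3.
C(6,3) = 20.
Coefficient = C(6,3) · 2^3 · 5^3 = 20 · 8 · 125 = 20000.

20000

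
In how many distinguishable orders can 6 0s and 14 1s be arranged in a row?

38760

Choose positions for the 0s: C(20,6) = 38760.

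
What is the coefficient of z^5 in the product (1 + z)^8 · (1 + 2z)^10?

73360

Coefficient of z^5 = Σ_{j} C(8,j)·1^j·C(10,5-j)·2^(5-j) for j from 0 to 5.
= 8064 + 26880 + 26880 + 10080 + 1400 + 56 = 73360.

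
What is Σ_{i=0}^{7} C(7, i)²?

Σ C(7,i)² is the coefficient of x^7 in (1+x)^7(1+x)^7 = (1+x)^14, i.e. C(14,7) = 3432.

3432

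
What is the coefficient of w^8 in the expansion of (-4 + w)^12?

126720

The general term is C(12,j)·(-4)^j·(w)^(12-j); the w^8 term has j = 4.
C(12,4) = 495.
Coefficient = C(12,4) · (-4)^4 = 495 · 256 = 126720.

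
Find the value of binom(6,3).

C(6,3) = (6·5·4) / 3! = 120 / 6 = 20.

20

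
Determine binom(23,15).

490314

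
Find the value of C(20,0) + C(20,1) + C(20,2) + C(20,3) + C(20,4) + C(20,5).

1 + 20 + 190 + 1140 + 4845 + 15504 = 21700.

21700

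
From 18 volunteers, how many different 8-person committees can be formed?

This is C(18,8) = 43758.

43758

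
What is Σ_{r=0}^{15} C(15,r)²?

Σ C(15,r)² is the coefficient of x^15 in (1+x)^15(1+x)^15 = (1+x)^30, i.e. C(30,15) = 155117520.

155117520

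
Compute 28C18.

C(28,18) = C(28,10) by symmetry.
C(28,10) = (28·27·26·25·24·23·22·21·20·19) / 10! = 47621141568000 / 3628800 = 13123110.

13123110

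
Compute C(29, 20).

C(29,20) = C(29,9) by symmetry.
C(29,9) = (29·28·27·26·25·24·23·22·21) / 9! = 3634245014400 / 362880 = 10015005.

10015005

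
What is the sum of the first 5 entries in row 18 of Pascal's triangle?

4048

1 + 18 + 153 + 816 + 3060 = 4048.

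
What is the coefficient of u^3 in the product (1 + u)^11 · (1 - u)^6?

Coefficient of u^3 = Σ_{j} C(11,j)·1^j·C(6,3-j)·(-1)^(3-j) for j from 0 to 3.
= (-20) + 165 + (-330) + 165 = -20.

-20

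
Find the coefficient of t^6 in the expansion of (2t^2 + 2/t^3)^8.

General term: C(8,j)·(2t^2)^j·(2/t^3)^(8-j), with t-exponent 2j − 3(8−j) = 5j − 24.
Set 5j − 24 = 6: j = 6.
C(8,6) = 28; 2^6 = 64; 2^2 = 4.
Coefficient = 28 · 64 · 4 = 7168.

7168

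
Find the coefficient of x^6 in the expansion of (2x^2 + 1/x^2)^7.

General term: C(7,j)·(2x^2)^j·(1/x^2)^(7-j), with x-exponent 2j − 2(7−j) = 4j − 14.
Set 4j − 14 = 6: j = 5.
C(7,5) = 21; 2^5 = 32; 1^2 = 1.
Coefficient = 21 · 32 · 1 = 672.

672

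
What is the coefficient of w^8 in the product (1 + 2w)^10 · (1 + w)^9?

1871145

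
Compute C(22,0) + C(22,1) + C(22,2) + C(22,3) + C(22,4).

1 + 22 + 231 + 1540 + 7315 = 9109.

9109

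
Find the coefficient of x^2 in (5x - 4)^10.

The general term is C(10,j)·(5x)^j·(-4)^(10-j); the x^2 term has j = 2.
C(10,2) = 45.
Coefficient = C(10,2) · 5^2 · (-4)^8 = 45 · 25 · 65536 = 73728000.

73728000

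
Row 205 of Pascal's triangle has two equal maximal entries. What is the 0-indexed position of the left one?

102

For odd n = 205, C(205,k) peaks at k = (n−1)/2 and (n+1)/2; the smaller is 102.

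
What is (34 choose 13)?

927983760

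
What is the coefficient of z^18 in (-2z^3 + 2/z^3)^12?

-901120

General term: C(12,j)·(-2z^3)^j·(2/z^3)^(12-j), with z-exponent 3j − 3(12−j) = 6j − 36.
Set 6j − 36 = 18: j = 9.
C(12,9) = 220; (-2)^9 = -512; 2^3 = 8.
Coefficient = 220 · (-512) · 8 = -901120.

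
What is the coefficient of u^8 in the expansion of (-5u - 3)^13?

-122164453125

The general term is C(13,j)·(-5u)^j·(-3)^(13-j); the u^8 term has j = 8.
C(13,8) = 1287.
Coefficient = C(13,8) · (-5)^8 · (-3)^5 = 1287 · 390625 · (-243) = -122164453125.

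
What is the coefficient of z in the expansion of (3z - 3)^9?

The general term is C(9,j)·(3z)^j·(-3)^(9-j); the z^1 term has j = 1.
C(9,1) = 9.
Coefficient = C(9,1) · 3^1 · (-3)^8 = 9 · 3 · 6561 = 177147.

177147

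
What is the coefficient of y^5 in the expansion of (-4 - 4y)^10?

264241152

The general term is C(10,j)·(-4)^j·(-4y)^(10-j); the y^5 term has j = 5.
C(10,5) = 252.
Coefficient = C(10,5) · (-4)^5 · (-4)^5 = 252 · (-1024) · (-1024) = 264241152.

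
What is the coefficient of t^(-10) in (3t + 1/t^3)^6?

135

General term: C(6,j)·(3t)^j·(1/t^3)^(6-j), with t-exponent 1j − 3(6−j) = 4j − 18.
Set 4j − 18 = -10: j = 2.
C(6,2) = 15; 3^2 = 9; 1^4 = 1.
Coefficient = 15 · 9 · 1 = 135.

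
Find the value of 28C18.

C(28,18) = C(28,10) by symmetry.
C(28,10) = (28·27·26·25·24·23·22·21·20·19) / 10! = 47621141568000 / 3628800 = 13123110.

13123110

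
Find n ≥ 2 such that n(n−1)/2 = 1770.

n(n−1)/2 = 1770 ⇒ n(n−1) = 3540. Since 60·59 = 3540, n = 60.

60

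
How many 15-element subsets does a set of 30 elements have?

C(30,15) = (30·29·28·27·26·25·24·23·22·21·20·19·18·17·16) / 15! = 202843204931727360000 / 1307674368000 = 155117520.

155117520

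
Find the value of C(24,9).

1307504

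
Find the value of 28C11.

21474180

C(28,11) = (28·27·26·25·24·23·22·21·20·19·18) / 11! = 857180548224000 / 39916800 = 21474180.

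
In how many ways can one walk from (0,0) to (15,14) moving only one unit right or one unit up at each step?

77558760

Each path is a sequence of 29 steps with 15 rights: C(29,15) = 77558760.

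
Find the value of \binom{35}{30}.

324632

C(35,30) = C(35,5) by symmetry.
C(35,5) = (35·34·33·32·31) / 5! = 38955840 / 120 = 324632.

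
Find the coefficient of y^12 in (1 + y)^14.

The general term is C(14,j)·(1)^j·(y)^(14-j); the y^12 term has j = 2.
C(14,2) = 91.
Coefficient = C(14,2) = 91.

91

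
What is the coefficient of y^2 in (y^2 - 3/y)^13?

General term: C(13,j)·(y^2)^j·(-3/y)^(13-j), with y-exponent 2j − 1(13−j) = 3j − 13.
Set 3j − 13 = 2: j = 5.
C(13,5) = 1287; 1^5 = 1; (-3)^8 = 6561.
Coefficient = 1287 · 1 · 6561 = 8444007.

8444007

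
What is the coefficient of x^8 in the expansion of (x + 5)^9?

45

The general term is C(9,j)·(x)^j·(5)^(9-j); the x^8 term has j = 8.
C(9,8) = 9.
Coefficient = C(9,8) · 5^1 = 9 · 5 = 45.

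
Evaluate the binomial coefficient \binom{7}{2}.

21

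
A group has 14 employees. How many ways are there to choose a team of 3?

This is C(14,3) = 364.

364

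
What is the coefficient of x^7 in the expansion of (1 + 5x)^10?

9375000

The general term is C(10,j)·(1)^j·(5x)^(10-j); the x^7 term has j = 3.
C(10,3) = 120.
Coefficient = C(10,3) · 5^7 = 120 · 78125 = 9375000.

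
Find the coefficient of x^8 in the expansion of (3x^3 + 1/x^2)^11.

General term: C(11,j)·(3x^3)^j·(1/x^2)^(11-j), with x-exponent 3j − 2(11−j) = 5j − 22.
Set 5j − 22 = 8: j = 6.
C(11,6) = 462; 3^6 = 729; 1^5 = 1.
Coefficient = 462 · 729 · 1 = 336798.

336798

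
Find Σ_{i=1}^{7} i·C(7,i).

448

Since i·C(7,i) = 7·C(6,i−1), the sum is 7·2^6 = 7·64 = 448.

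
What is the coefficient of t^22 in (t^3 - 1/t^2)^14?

General term: C(14,j)·(t^3)^j·(-1/t^2)^(14-j), with t-exponent 3j − 2(14−j) = 5j − 28.
Set 5j − 28 = 22: j = 10.
C(14,10) = 1001; 1^10 = 1; (-1)^4 = 1.
Coefficient = 1001 · 1 · 1 = 1001.

1001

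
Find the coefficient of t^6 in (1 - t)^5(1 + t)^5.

-10

Coefficient of t^6 = Σ_{j} C(5,j)·(-1)^j·C(5,6-j)·1^(6-j) for j from 1 to 5.
= (-5) + 50 + (-100) + 50 + (-5) = -10.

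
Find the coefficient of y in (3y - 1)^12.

-36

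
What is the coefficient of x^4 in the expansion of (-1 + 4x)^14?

The general term is C(14,j)·(-1)^j·(4x)^(14-j); the x^4 term has j = 10.
C(14,10) = 1001.
Coefficient = C(14,10) · 4^4 = 1001 · 256 = 256256.

256256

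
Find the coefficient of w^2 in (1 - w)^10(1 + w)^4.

Coefficient of w^2 = Σ_{j} C(10,j)·(-1)^j·C(4,2-j)·1^(2-j) for j from 0 to 2.
= 6 + (-40) + 45 = 11.

11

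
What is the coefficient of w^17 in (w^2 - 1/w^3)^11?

-11

General term: C(11,j)·(w^2)^j·(-1/w^3)^(11-j), with w-exponent 2j − 3(11−j) = 5j − 33.
Set 5j − 33 = 17: j = 10.
C(11,10) = 11; 1^10 = 1; (-1)^1 = -1.
Coefficient = 11 · 1 · (-1) = -11.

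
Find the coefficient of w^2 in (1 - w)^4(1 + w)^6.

-3

Coefficient of w^2 = Σ_{j} C(4,j)·(-1)^j·C(6,2-j)·1^(2-j) for j from 0 to 2.
= 15 + (-24) + 6 = -3.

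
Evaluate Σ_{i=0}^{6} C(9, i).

1 + 9 + 36 + 84 + 126 + 126 + 84 = 466.

466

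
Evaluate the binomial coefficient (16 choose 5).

4368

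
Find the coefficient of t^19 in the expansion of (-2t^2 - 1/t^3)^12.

24576

General term: C(12,j)·(-2t^2)^j·(-1/t^3)^(12-j), with t-exponent 2j − 3(12−j) = 5j − 36.
Set 5j − 36 = 19: j = 11.
C(12,11) = 12; (-2)^11 = -2048; (-1)^1 = -1.
Coefficient = 12 · (-2048) · (-1) = 24576.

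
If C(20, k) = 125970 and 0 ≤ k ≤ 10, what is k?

8

C(20,k) increases on 0 ≤ k ≤ 10. C(20,7) = 77520 and C(20,8) = 125970, so k = 8.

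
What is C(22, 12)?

646646

C(22,12) = C(22,10) by symmetry.
C(22,10) = (22·21·20·19·18·17·16·15·14·13) / 10! = 2346549004800 / 3628800 = 646646.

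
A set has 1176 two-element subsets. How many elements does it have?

n(n−1)/2 = 1176 ⇒ n(n−1) = 2352. Since 49·48 = 2352, n = 49.

49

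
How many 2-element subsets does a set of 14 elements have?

91

C(14,2) = (14·13) / 2! = 182 / 2 = 91.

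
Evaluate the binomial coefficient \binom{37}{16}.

C(37,16) = (37·36·35·34·33·32·31·30·29·28·27·26·25·24·23·22) / 16! = 269397128065642536960000 / 20922789888000 = 12875774670.

12875774670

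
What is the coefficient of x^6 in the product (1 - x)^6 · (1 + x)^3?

Coefficient of x^6 = Σ_{j} C(6,j)·(-1)^j·C(3,6-j)·1^(6-j) for j from 3 to 6.
= (-20) + 45 + (-18) + 1 = 8.

8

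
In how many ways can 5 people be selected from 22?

26334

This is C(22,5) = 26334.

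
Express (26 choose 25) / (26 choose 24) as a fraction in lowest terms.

2/25

C(n,k+1)/C(n,k) = (n−k)/(k+1) = (26−24)/(24+1) = 2/25.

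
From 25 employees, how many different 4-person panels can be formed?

This is C(25,4) = 12650.

12650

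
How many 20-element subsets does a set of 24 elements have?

10626

C(24,20) = C(24,4) by symmetry.
C(24,4) = (24·23·22·21) / 4! = 255024 / 24 = 10626.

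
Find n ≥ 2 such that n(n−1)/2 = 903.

43

n(n−1)/2 = 903 ⇒ n(n−1) = 1806. Since 43·42 = 1806, n = 43.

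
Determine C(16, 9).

C(16,9) = C(16,7) by symmetry.
C(16,7) = (16·15·14·13·12·11·10) / 7! = 57657600 / 5040 = 11440.

11440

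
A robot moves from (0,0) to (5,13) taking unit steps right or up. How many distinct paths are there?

8568

Each path is a sequence of 18 steps with 5 rights: C(18,5) = 8568.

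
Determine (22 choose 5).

C(22,5) = (22·21·20·19·18) / 5! = 3160080 / 120 = 26334.

26334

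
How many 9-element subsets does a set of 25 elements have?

2042975

C(25,9) = (25·24·23·22·21·20·19·18·17) / 9! = 741354768000 / 362880 = 2042975.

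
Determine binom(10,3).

C(10,3) = (10·9·8) / 3! = 720 / 6 = 120.

120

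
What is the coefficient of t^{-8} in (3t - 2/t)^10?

General term: C(10,j)·(3t)^j·(-2/t)^(10-j), with t-exponent 1j − 1(10−j) = 2j − 10.
Set 2j − 10 = -8: j = 1.
C(10,1) = 10; 3^1 = 3; (-2)^9 = -512.
Coefficient = 10 · 3 · (-512) = -15360.

-15360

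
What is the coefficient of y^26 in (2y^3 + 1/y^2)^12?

General term: C(12,j)·(2y^3)^j·(1/y^2)^(12-j), with y-exponent 3j − 2(12−j) = 5j − 24.
Set 5j − 24 = 26: j = 10.
C(12,10) = 66; 2^10 = 1024; 1^2 = 1.
Coefficient = 66 · 1024 · 1 = 67584.

67584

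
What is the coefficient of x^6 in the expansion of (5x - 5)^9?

The general term is C(9,j)·(5x)^j·(-5)^(9-j); the x^6 term has j = 6.
C(9,6) = 84.
Coefficient = C(9,6) · 5^6 · (-5)^3 = 84 · 15625 · (-125) = -164062500.

-164062500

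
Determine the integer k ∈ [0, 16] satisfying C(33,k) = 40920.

C(33,k) increases on 0 ≤ k ≤ 16. C(33,3) = 5456 and C(33,4) = 40920, so k = 4.

4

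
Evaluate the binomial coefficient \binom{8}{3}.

C(8,3) = (8·7·6) / 3! = 336 / 6 = 56.

56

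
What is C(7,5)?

C(7,5) = C(7,2) by symmetry.
C(7,2) = (7·6) / 2! = 42 / 2 = 21.

21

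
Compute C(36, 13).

2310789600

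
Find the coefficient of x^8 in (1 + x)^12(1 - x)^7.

Coefficient of x^8 = Σ_{j} C(12,j)·1^j·C(7,8-j)·(-1)^(8-j) for j from 1 to 8.
= (-12) + 462 + (-4620) + 17325 + (-27720) + 19404 + (-5544) + 495 = -210.

-210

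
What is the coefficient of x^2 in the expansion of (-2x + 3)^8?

81648

The general term is C(8,j)·(-2x)^j·(3)^(8-j); the x^2 term has j = 2.
C(8,2) = 28.
Coefficient = C(8,2) · (-2)^2 · 3^6 = 28 · 4 · 729 = 81648.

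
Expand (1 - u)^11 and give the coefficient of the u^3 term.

-165

The general term is C(11,j)·(1)^j·(-u)^(11-j); the u^3 term has j = 8.
C(11,8) = 165.
Coefficient = C(11,8) · (-1)^3 = 165 · (-1) = -165.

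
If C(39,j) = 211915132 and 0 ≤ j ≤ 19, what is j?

C(39,j) increases on 0 ≤ j ≤ 19. C(39,8) = 61523748 and C(39,9) = 211915132, so j = 9.

9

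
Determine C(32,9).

28048800

C(32,9) = (32·31·30·29·28·27·26·25·24) / 9! = 10178348544000 / 362880 = 28048800.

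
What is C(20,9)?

C(20,9) = (20·19·18·17·16·15·14·13·12) / 9! = 60949324800 / 362880 = 167960.

167960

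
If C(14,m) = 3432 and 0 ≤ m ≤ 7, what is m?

7

C(14,m) increases on 0 ≤ m ≤ 7. C(14,6) = 3003 and C(14,7) = 3432, so m = 7.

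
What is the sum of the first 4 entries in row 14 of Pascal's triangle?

470

1 + 14 + 91 + 364 = 470.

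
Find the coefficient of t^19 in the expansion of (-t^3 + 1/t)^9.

-36

General term: C(9,j)·(-t^3)^j·(1/t)^(9-j), with t-exponent 3j − 1(9−j) = 4j − 9.
Set 4j − 9 = 19: j = 7.
C(9,7) = 36; (-1)^7 = -1; 1^2 = 1.
Coefficient = 36 · (-1) · 1 = -36.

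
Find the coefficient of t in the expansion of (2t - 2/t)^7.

General term: C(7,j)·(2t)^j·(-2/t)^(7-j), with t-exponent 1j − 1(7−j) = 2j − 7.
Set 2j − 7 = 1: j = 4.
C(7,4) = 35; 2^4 = 16; (-2)^3 = -8.
Coefficient = 35 · 16 · (-8) = -4480.

-4480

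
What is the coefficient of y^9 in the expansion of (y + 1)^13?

715

The general term is C(13,j)·(y)^j·(1)^(13-j); the y^9 term has j = 9.
C(13,9) = 715.
Coefficient = C(13,9) = 715.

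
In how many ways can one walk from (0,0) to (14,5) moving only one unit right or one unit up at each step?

11628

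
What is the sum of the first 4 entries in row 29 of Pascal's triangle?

1 + 29 + 406 + 3654 = 4090.

4090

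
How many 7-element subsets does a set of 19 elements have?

50388

C(19,7) = (19·18·17·16·15·14·13) / 7! = 253955520 / 5040 = 50388.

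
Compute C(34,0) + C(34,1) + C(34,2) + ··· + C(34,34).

17179869184

The entries of row 34 sum to 2^34 = 17179869184.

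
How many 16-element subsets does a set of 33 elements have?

1166803110

C(33,16) = (33·32·31·30·29·28·27·26·25·24·23·22·21·20·19·18) / 16! = 24412776311194951680000 / 20922789888000 = 1166803110.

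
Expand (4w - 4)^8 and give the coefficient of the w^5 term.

-3670016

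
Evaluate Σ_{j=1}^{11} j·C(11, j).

11264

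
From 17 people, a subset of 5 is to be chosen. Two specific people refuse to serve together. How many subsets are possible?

5733

All 5-subsets: C(17,5) = 6188. Those containing both fixed elements: C(15,3) = 455.
6188 − 455 = 5733.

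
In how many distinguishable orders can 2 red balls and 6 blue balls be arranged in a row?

28

Choose positions for the red balls: C(8,2) = 28.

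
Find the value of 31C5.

C(31,5) = (31·30·29·28·27) / 5! = 20389320 / 120 = 169911.

169911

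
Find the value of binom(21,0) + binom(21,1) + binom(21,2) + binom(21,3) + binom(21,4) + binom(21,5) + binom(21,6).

82160

1 + 21 + 210 + 1330 + 5985 + 20349 + 54264 = 82160.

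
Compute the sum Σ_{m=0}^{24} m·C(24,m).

201326592

Differentiating (1+x)^24 and setting x=1: Σ m·C(24,m) = 24·2^23 = 201326592.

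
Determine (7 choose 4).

35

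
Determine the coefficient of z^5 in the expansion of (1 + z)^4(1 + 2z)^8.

9424

Coefficient of z^5 = Σ_{j} C(4,j)·1^j·C(8,5-j)·2^(5-j) for j from 0 to 4.
= 1792 + 4480 + 2688 + 448 + 16 = 9424.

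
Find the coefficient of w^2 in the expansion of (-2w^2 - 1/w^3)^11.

-42240

General term: C(11,j)·(-2w^2)^j·(-1/w^3)^(11-j), with w-exponent 2j − 3(11−j) = 5j − 33.
Set 5j − 33 = 2: j = 7.
C(11,7) = 330; (-2)^7 = -128; (-1)^4 = 1.
Coefficient = 330 · (-128) · 1 = -42240.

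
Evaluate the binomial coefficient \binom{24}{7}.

C(24,7) = (24·23·22·21·20·19·18) / 7! = 1744364160 / 5040 = 346104.

346104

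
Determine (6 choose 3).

20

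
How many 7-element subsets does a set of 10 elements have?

120

C(10,7) = C(10,3) by symmetry.
C(10,3) = (10·9·8) / 3! = 720 / 6 = 120.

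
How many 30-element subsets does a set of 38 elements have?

48903492

C(38,30) = C(38,8) by symmetry.
C(38,8) = (38·37·36·35·34·33·32·31) / 8! = 1971788797440 / 40320 = 48903492.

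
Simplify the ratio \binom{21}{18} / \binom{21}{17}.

2/9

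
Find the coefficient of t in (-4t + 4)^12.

-201326592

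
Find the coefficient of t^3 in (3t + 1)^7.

945

The general term is C(7,j)·(3t)^j·(1)^(7-j); the t^3 term has j = 3.
C(7,3) = 35.
Coefficient = C(7,3) · 3^3 = 35 · 27 = 945.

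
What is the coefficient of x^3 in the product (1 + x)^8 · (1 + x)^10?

(1 + x)^8(1 + x)^10 = (1 + x)^18, so the coefficient of x^3 is C(18,3)·1^3 = 816·1 = 816.

816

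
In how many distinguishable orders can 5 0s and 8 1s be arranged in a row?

Choose positions for the 0s: C(13,5) = 1287.

1287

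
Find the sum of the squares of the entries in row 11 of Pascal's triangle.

705432

Σ C(11,r)² is the coefficient of x^11 in (1+x)^11(1+x)^11 = (1+x)^22, i.e. C(22,11) = 705432.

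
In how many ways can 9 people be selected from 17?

This is C(17,9) = 24310.

24310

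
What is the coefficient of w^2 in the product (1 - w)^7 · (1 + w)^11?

Coefficient of w^2 = Σ_{j} C(7,j)·(-1)^j·C(11,2-j)·1^(2-j) for j from 0 to 2.
= 55 + (-77) + 21 = -1.

-1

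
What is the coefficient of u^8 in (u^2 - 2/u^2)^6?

-12

General term: C(6,j)·(u^2)^j·(-2/u^2)^(6-j), with u-exponent 2j − 2(6−j) = 4j − 12.
Set 4j − 12 = 8: j = 5.
C(6,5) = 6; 1^5 = 1; (-2)^1 = -2.
Coefficient = 6 · 1 · (-2) = -12.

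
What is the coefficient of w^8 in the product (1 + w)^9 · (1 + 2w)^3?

Coefficient of w^8 = Σ_{j} C(9,j)·1^j·C(3,8-j)·2^(8-j) for j from 5 to 8.
= 1008 + 1008 + 216 + 9 = 2241.

2241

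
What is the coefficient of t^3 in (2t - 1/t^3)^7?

-448

General term: C(7,j)·(2t)^j·(-1/t^3)^(7-j), with t-exponent 1j − 3(7−j) = 4j − 21.
Set 4j − 21 = 3: j = 6.
C(7,6) = 7; 2^6 = 64; (-1)^1 = -1.
Coefficient = 7 · 64 · (-1) = -448.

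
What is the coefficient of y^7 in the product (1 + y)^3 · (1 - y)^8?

Coefficient of y^7 = Σ_{j} C(3,j)·1^j·C(8,7-j)·(-1)^(7-j) for j from 0 to 3.
= (-8) + 84 + (-168) + 70 = -22.

-22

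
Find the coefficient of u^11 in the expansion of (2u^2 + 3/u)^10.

414720

General term: C(10,j)·(2u^2)^j·(3/u)^(10-j), with u-exponent 2j − 1(10−j) = 3j − 10.
Set 3j − 10 = 11: j = 7.
C(10,7) = 120; 2^7 = 128; 3^3 = 27.
Coefficient = 120 · 128 · 27 = 414720.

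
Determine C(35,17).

4537567650

C(35,17) = (35·34·33·32·31·30·29·28·27·26·25·24·23·22·21·20·19) / 17! = 1613955767240110694400000 / 355687428096000 = 4537567650.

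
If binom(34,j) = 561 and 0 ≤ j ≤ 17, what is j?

2

C(34,j) increases on 0 ≤ j ≤ 17. C(34,1) = 34 and C(34,2) = 561, so j = 2.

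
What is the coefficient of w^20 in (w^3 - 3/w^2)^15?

-729729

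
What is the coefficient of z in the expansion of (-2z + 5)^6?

The general term is C(6,j)·(-2z)^j·(5)^(6-j); the z^1 term has j = 1.
C(6,1) = 6.
Coefficient = C(6,1) · (-2)^1 · 5^5 = 6 · (-2) · 3125 = -37500.

-37500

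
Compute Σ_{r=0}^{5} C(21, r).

1 + 21 + 210 + 1330 + 5985 + 20349 = 27896.

27896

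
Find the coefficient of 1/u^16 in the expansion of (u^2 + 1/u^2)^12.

General term: C(12,j)·(u^2)^j·(1/u^2)^(12-j), with u-exponent 2j − 2(12−j) = 4j − 24.
Set 4j − 24 = -16: j = 2.
C(12,2) = 66; 1^2 = 1; 1^10 = 1.
Coefficient = 66 · 1 · 1 = 66.

66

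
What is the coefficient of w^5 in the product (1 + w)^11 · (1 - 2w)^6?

50

Coefficient of w^5 = Σ_{j} C(11,j)·1^j·C(6,5-j)·(-2)^(5-j) for j from 0 to 5.
= (-192) + 2640 + (-8800) + 9900 + (-3960) + 462 = 50.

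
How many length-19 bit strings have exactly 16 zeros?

969

Choose the 16 positions: C(19,16) = 969.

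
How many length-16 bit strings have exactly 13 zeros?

Choose the 13 positions: C(16,13) = 560.

560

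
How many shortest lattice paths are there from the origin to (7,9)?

11440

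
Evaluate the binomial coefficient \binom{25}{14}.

4457400

C(25,14) = C(25,11) by symmetry.
C(25,11) = (25·24·23·22·21·20·19·18·17·16·15) / 11! = 177925144320000 / 39916800 = 4457400.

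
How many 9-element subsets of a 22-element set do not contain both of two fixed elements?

419900

All 9-subsets: C(22,9) = 497420. Those containing both fixed elements: C(20,7) = 77520.
497420 − 77520 = 419900.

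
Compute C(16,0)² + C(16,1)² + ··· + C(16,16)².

601080390

Σ C(16,j)² is the coefficient of x^16 in (1+x)^16(1+x)^16 = (1+x)^32, i.e. C(32,16) = 601080390.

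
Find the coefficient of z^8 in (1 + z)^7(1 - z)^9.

Coefficient of z^8 = Σ_{j} C(7,j)·1^j·C(9,8-j)·(-1)^(8-j) for j from 0 to 7.
= 9 + (-252) + 1764 + (-4410) + 4410 + (-1764) + 252 + (-9) = 0.

0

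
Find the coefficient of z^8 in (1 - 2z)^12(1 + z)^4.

Coefficient of z^8 = Σ_{j} C(12,j)·(-2)^j·C(4,8-j)·1^(8-j) for j from 4 to 8.
= 7920 + (-101376) + 354816 + (-405504) + 126720 = -17424.

-17424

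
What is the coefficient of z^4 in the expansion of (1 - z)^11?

The general term is C(11,j)·(1)^j·(-z)^(11-j); the z^4 term has j = 7.
C(11,7) = 330.
Coefficient = C(11,7) = 330.

330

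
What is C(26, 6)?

C(26,6) = (26·25·24·23·22·21) / 6! = 165765600 / 720 = 230230.

230230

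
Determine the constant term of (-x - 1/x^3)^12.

220

General term: C(12,j)·(-x)^j·(-1/x^3)^(12-j), with x-exponent 1j − 3(12−j) = 4j − 36.
Set 4j − 36 = 0: j = 9.
C(12,9) = 220; (-1)^9 = -1; (-1)^3 = -1.
Coefficient = 220 · (-1) · (-1) = 220.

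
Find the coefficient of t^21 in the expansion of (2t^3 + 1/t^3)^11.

28160

General term: C(11,j)·(2t^3)^j·(1/t^3)^(11-j), with t-exponent 3j − 3(11−j) = 6j − 33.
Set 6j − 33 = 21: j = 9.
C(11,9) = 55; 2^9 = 512; 1^2 = 1.
Coefficient = 55 · 512 · 1 = 28160.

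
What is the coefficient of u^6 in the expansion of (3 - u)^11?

112266

The general term is C(11,j)·(3)^j·(-u)^(11-j); the u^6 term has j = 5.
C(11,5) = 462.
Coefficient = C(11,5) · 3^5 = 462 · 243 = 112266.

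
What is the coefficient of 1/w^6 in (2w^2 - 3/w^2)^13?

270208224

General term: C(13,j)·(2w^2)^j·(-3/w^2)^(13-j), with w-exponent 2j − 2(13−j) = 4j − 26.
Set 4j − 26 = -6: j = 5.
C(13,5) = 1287; 2^5 = 32; (-3)^8 = 6561.
Coefficient = 1287 · 32 · 6561 = 270208224.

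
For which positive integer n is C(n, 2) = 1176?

n(n−1)/2 = 1176 ⇒ n(n−1) = 2352. Since 49·48 = 2352, n = 49.

49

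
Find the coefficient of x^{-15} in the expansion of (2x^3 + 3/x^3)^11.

8660520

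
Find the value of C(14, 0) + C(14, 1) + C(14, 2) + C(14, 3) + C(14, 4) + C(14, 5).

1 + 14 + 91 + 364 + 1001 + 2002 = 3473.

3473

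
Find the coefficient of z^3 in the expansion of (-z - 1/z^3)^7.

General term: C(7,j)·(-z)^j·(-1/z^3)^(7-j), with z-exponent 1j − 3(7−j) = 4j − 21.
Set 4j − 21 = 3: j = 6.
C(7,6) = 7; (-1)^6 = 1; (-1)^1 = -1.
Coefficient = 7 · 1 · (-1) = -7.

-7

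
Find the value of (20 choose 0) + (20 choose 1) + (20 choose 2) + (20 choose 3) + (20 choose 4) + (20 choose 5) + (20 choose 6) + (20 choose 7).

1 + 20 + 190 + 1140 + 4845 + 15504 + 38760 + 77520 = 137980.

137980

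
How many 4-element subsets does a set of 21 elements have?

5985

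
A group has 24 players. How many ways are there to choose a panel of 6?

134596

This is C(24,6) = 134596.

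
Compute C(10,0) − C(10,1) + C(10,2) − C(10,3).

-84

The partial alternating sum Σ_{k=0}^{3} (−1)^k C(10,k) = (−1)^3 C(9,3) = -84.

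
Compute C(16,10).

C(16,10) = C(16,6) by symmetry.
C(16,6) = (16·15·14·13·12·11) / 6! = 5765760 / 720 = 8008.

8008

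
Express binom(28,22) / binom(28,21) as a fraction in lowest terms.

7/22

C(n,k+1)/C(n,k) = (n−k)/(k+1) = (28−21)/(21+1) = 7/22.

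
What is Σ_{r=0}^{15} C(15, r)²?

Σ C(15,r)² is the coefficient of x^15 in (1+x)^15(1+x)^15 = (1+x)^30, i.e. C(30,15) = 155117520.

155117520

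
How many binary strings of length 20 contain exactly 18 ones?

Choose the 18 positions: C(20,18) = 190.

190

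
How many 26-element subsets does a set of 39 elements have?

8122425444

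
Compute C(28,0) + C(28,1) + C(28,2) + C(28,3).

1 + 28 + 378 + 3276 = 3683.

3683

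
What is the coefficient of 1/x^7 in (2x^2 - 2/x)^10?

-10240

General term: C(10,j)·(2x^2)^j·(-2/x)^(10-j), with x-exponent 2j − 1(10−j) = 3j − 10.
Set 3j − 10 = -7: j = 1.
C(10,1) = 10; 2^1 = 2; (-2)^9 = -512.
Coefficient = 10 · 2 · (-512) = -10240.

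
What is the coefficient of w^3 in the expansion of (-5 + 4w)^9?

The general term is C(9,j)·(-5)^j·(4w)^(9-j); the w^3 term has j = 6.
C(9,6) = 84.
Coefficient = C(9,6) · (-5)^6 · 4^3 = 84 · 15625 · 64 = 84000000.

84000000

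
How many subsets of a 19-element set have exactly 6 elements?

27132

Choose the 6 positions: C(19,6) = 27132.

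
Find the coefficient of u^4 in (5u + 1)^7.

The general term is C(7,j)·(5u)^j·(1)^(7-j); the u^4 term has j = 4.
C(7,4) = 35.
Coefficient = C(7,4) · 5^4 = 35 · 625 = 21875.

21875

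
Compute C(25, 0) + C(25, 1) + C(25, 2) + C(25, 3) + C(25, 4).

15276

1 + 25 + 300 + 2300 + 12650 = 15276.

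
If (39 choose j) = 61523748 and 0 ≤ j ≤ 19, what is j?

C(39,j) increases on 0 ≤ j ≤ 19. C(39,7) = 15380937 and C(39,8) = 61523748, so j = 8.

8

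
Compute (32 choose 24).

C(32,24) = C(32,8) by symmetry.
C(32,8) = (32·31·30·29·28·27·26·25) / 8! = 424097856000 / 40320 = 10518300.

10518300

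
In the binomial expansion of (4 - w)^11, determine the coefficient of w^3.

-10813440

The general term is C(11,j)·(4)^j·(-w)^(11-j); the w^3 term has j = 8.
C(11,8) = 165.
Coefficient = C(11,8) · 4^8 · (-1)^3 = 165 · 65536 · (-1) = -10813440.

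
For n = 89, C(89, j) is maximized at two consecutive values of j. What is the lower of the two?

44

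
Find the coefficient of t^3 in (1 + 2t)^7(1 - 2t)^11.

192

Coefficient of t^3 = Σ_{j} C(7,j)·2^j·C(11,3-j)·(-2)^(3-j) for j from 0 to 3.
= (-1320) + 3080 + (-1848) + 280 = 192.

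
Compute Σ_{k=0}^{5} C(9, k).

1 + 9 + 36 + 84 + 126 + 126 = 382.

382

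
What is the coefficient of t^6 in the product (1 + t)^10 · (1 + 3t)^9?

Coefficient of t^6 = Σ_{j} C(10,j)·1^j·C(9,6-j)·3^(6-j) for j from 0 to 6.
= 61236 + 306180 + 459270 + 272160 + 68040 + 6804 + 210 = 1173900.

1173900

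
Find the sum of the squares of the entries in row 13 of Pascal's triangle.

By Vandermonde's identity, Σ C(13,k)² = C(26,13) = 10400600.

10400600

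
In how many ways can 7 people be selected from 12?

This is C(12,7) = 792.

792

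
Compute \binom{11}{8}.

165

C(11,8) = C(11,3) by symmetry.
C(11,3) = (11·10·9) / 3! = 990 / 6 = 165.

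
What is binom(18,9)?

C(18,9) = (18·17·16·15·14·13·12·11·10) / 9! = 17643225600 / 362880 = 48620.

48620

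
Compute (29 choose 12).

51895935

C(29,12) = (29·28·27·26·25·24·23·22·21·20·19·18) / 12! = 24858235898496000 / 479001600 = 51895935.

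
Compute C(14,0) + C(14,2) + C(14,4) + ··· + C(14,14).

Half of (1+1)^14 + (1−1)^14 gives the even-index sum: 2^13 = 8192.

8192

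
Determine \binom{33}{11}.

193536720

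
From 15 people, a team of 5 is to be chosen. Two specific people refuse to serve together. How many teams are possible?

All 5-subsets: C(15,5) = 3003. Those containing both fixed elements: C(13,3) = 286.
3003 − 286 = 2717.

2717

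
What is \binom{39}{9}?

C(39,9) = (39·38·37·36·35·34·33·32·31) / 9! = 76899763100160 / 362880 = 211915132.

211915132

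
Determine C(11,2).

C(11,2) = (11·10) / 2! = 110 / 2 = 55.

55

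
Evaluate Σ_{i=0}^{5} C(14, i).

3473

1 + 14 + 91 + 364 + 1001 + 2002 = 3473.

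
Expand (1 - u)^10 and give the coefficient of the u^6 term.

210

The general term is C(10,j)·(1)^j·(-u)^(10-j); the u^6 term has j = 4.
C(10,4) = 210.
Coefficient = C(10,4) = 210.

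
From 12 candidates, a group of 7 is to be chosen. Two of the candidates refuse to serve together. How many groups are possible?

540

All 7-subsets: C(12,7) = 792. Those containing both fixed elements: C(10,5) = 252.
792 − 252 = 540.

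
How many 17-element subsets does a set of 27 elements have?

8436285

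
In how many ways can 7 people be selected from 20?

77520

This is C(20,7) = 77520.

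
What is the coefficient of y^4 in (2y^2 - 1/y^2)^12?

-101376

General term: C(12,j)·(2y^2)^j·(-1/y^2)^(12-j), with y-exponent 2j − 2(12−j) = 4j − 24.
Set 4j − 24 = 4: j = 7.
C(12,7) = 792; 2^7 = 128; (-1)^5 = -1.
Coefficient = 792 · 128 · (-1) = -101376.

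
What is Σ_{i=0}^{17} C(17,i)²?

By Vandermonde's identity, Σ C(17,i)² = C(34,17) = 2333606220.

2333606220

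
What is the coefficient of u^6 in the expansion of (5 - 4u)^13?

The general term is C(13,j)·(5)^j·(-4u)^(13-j); the u^6 term has j = 7.
C(13,7) = 1716.
Coefficient = C(13,7) · 5^7 · (-4)^6 = 1716 · 78125 · 4096 = 549120000000.

549120000000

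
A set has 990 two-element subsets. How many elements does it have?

45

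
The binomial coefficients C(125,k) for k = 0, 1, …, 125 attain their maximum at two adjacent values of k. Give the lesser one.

For odd n = 125, C(125,k) peaks at k = (n−1)/2 and (n+1)/2; the lesser is 62.

62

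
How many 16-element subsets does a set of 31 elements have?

300540195

C(31,16) = C(31,15) by symmetry.
C(31,15) = (31·30·29·28·27·26·25·24·23·22·21·20·19·18·17) / 15! = 393008709555221760000 / 1307674368000 = 300540195.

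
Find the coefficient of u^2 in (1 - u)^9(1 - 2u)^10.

Coefficient of u^2 = Σ_{j} C(9,j)·(-1)^j·C(10,2-j)·(-2)^(2-j) for j from 0 to 2.
= 180 + 180 + 36 = 396.

396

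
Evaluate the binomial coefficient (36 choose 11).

600805296

C(36,11) = (36·35·34·33·32·31·30·29·28·27·26) / 11! = 23982224839372800 / 39916800 = 600805296.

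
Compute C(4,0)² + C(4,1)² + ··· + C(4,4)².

70

By Vandermonde's identity, Σ C(4,i)² = C(8,4) = 70.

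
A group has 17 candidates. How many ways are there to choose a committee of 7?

19448

This is C(17,7) = 19448.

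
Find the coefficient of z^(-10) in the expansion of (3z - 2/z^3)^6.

2160

General term: C(6,j)·(3z)^j·(-2/z^3)^(6-j), with z-exponent 1j − 3(6−j) = 4j − 18.
Set 4j − 18 = -10: j = 2.
C(6,2) = 15; 3^2 = 9; (-2)^4 = 16.
Coefficient = 15 · 9 · 16 = 2160.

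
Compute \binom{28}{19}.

6906900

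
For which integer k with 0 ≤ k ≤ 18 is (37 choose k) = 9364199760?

15

C(37,k) increases on 0 ≤ k ≤ 18. C(37,14) = 6107086800 and C(37,15) = 9364199760, so k = 15.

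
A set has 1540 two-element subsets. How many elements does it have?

n(n−1)/2 = 1540 ⇒ n(n−1) = 3080. Since 56·55 = 3080, n = 56.

56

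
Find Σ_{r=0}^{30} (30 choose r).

The entries of row 30 sum to 2^30 = 1073741824.

1073741824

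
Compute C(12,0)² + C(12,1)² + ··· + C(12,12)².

2704156

By Vandermonde's identity, Σ C(12,k)² = C(24,12) = 2704156.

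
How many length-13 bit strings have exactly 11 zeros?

Choose the 11 positions: C(13,11) = 78.

78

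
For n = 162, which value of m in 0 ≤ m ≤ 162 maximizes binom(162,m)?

81

C(162,m) is maximized at m = 162/2 = 81.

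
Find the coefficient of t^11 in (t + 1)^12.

The general term is C(12,j)·(t)^j·(1)^(12-j); the t^11 term has j = 11.
C(12,11) = 12.
Coefficient = C(12,11) = 12.

12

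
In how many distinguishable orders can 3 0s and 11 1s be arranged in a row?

Choose positions for the 0s: C(14,3) = 364.

364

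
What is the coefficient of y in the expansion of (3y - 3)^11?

The general term is C(11,j)·(3y)^j·(-3)^(11-j); the y^1 term has j = 1.
C(11,1) = 11.
Coefficient = C(11,1) · 3^1 · (-3)^10 = 11 · 3 · 59049 = 1948617.

1948617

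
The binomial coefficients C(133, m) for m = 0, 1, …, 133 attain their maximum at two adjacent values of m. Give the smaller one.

66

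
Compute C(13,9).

715

C(13,9) = C(13,4) by symmetry.
C(13,4) = (13·12·11·10) / 4! = 17160 / 24 = 715.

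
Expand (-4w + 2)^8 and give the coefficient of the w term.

-4096

The general term is C(8,j)·(-4w)^j·(2)^(8-j); the w^1 term has j = 1.
C(8,1) = 8.
Coefficient = C(8,1) · (-4)^1 · 2^7 = 8 · (-4) · 128 = -4096.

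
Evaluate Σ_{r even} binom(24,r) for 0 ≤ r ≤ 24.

Half of (1+1)^24 + (1−1)^24 gives the even-index sum: 2^23 = 8388608.

8388608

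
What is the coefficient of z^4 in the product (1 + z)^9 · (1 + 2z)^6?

4974

Coefficient of z^4 = Σ_{j} C(9,j)·1^j·C(6,4-j)·2^(4-j) for j from 0 to 4.
= 240 + 1440 + 2160 + 1008 + 126 = 4974.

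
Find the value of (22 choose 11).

C(22,11) = (22·21·20·19·18·17·16·15·14·13·12) / 11! = 28158588057600 / 39916800 = 705432.

705432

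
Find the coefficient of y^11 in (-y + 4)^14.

-23296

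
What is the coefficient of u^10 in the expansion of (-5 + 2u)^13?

-36608000

The general term is C(13,j)·(-5)^j·(2u)^(13-j); the u^10 term has j = 3.
C(13,3) = 286.
Coefficient = C(13,3) · (-5)^3 · 2^10 = 286 · (-125) · 1024 = -36608000.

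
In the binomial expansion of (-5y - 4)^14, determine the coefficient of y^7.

4392960000000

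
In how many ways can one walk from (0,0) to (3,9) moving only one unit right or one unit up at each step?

Each path is a sequence of 12 steps with 3 rights: C(12,3) = 220.

220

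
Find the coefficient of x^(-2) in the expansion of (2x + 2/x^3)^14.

General term: C(14,j)·(2x)^j·(2/x^3)^(14-j), with x-exponent 1j − 3(14−j) = 4j − 42.
Set 4j − 42 = -2: j = 10.
C(14,10) = 1001; 2^10 = 1024; 2^4 = 16.
Coefficient = 1001 · 1024 · 16 = 16400384.

16400384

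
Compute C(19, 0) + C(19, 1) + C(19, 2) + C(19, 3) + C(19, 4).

1 + 19 + 171 + 969 + 3876 = 5036.

5036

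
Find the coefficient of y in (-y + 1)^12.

The general term is C(12,j)·(-y)^j·(1)^(12-j); the y^1 term has j = 1.
C(12,1) = 12.
Coefficient = C(12,1) · (-1)^1 = 12 · (-1) = -12.

-12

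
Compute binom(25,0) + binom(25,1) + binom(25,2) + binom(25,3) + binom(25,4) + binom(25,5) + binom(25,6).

245506

1 + 25 + 300 + 2300 + 12650 + 53130 + 177100 = 245506.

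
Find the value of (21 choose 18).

1330

C(21,18) = C(21,3) by symmetry.
C(21,3) = (21·20·19) / 3! = 7980 / 6 = 1330.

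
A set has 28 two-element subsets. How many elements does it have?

8

n(n−1)/2 = 28 ⇒ n(n−1) = 56. Since 8·7 = 56, n = 8.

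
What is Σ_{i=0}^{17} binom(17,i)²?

2333606220

Σ C(17,i)² is the coefficient of x^17 in (1+x)^17(1+x)^17 = (1+x)^34, i.e. C(34,17) = 2333606220.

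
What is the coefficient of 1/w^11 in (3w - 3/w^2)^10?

General term: C(10,j)·(3w)^j·(-3/w^2)^(10-j), with w-exponent 1j − 2(10−j) = 3j − 20.
Set 3j − 20 = -11: j = 3.
C(10,3) = 120; 3^3 = 27; (-3)^7 = -2187.
Coefficient = 120 · 27 · (-2187) = -7085880.

-7085880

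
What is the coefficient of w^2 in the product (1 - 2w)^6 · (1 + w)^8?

-8

Coefficient of w^2 = Σ_{j} C(6,j)·(-2)^j·C(8,2-j)·1^(2-j) for j from 0 to 2.
= 28 + (-96) + 60 = -8.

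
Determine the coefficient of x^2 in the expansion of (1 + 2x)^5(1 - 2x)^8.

Coefficient of x^2 = Σ_{j} C(5,j)·2^j·C(8,2-j)·(-2)^(2-j) for j from 0 to 2.
= 112 + (-160) + 40 = -8.

-8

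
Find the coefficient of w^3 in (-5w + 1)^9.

-10500

The general term is C(9,j)·(-5w)^j·(1)^(9-j); the w^3 term has j = 3.
C(9,3) = 84.
Coefficient = C(9,3) · (-5)^3 = 84 · (-125) = -10500.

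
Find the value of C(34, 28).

1344904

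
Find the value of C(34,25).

C(34,25) = C(34,9) by symmetry.
C(34,9) = (34·33·32·31·30·29·28·27·26) / 9! = 19033511777280 / 362880 = 52451256.

52451256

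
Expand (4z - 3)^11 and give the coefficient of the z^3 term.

The general term is C(11,j)·(4z)^j·(-3)^(11-j); the z^3 term has j = 3.
C(11,3) = 165.
Coefficient = C(11,3) · 4^3 · (-3)^8 = 165 · 64 · 6561 = 69284160.

69284160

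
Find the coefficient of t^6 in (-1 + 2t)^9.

The general term is C(9,j)·(-1)^j·(2t)^(9-j); the t^6 term has j = 3.
C(9,3) = 84.
Coefficient = C(9,3) · (-1)^3 · 2^6 = 84 · (-1) · 64 = -5376.

-5376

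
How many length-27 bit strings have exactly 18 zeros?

4686825

Choose the 18 positions: C(27,18) = 4686825.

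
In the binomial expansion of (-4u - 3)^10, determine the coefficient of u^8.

26542080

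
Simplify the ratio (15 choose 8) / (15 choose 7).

C(n,k+1)/C(n,k) = (n−k)/(k+1) = (15−7)/(7+1) = 8/8 = 1.

1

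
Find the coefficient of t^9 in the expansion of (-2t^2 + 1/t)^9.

5376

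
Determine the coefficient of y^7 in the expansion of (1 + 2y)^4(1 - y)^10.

312

Coefficient of y^7 = Σ_{j} C(4,j)·2^j·C(10,7-j)·(-1)^(7-j) for j from 0 to 4.
= (-120) + 1680 + (-6048) + 6720 + (-1920) = 312.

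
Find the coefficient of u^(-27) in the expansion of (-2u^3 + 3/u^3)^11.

-1299078

General term: C(11,j)·(-2u^3)^j·(3/u^3)^(11-j), with u-exponent 3j − 3(11−j) = 6j − 33.
Set 6j − 33 = -27: j = 1.
C(11,1) = 11; (-2)^1 = -2; 3^10 = 59049.
Coefficient = 11 · (-2) · 59049 = -1299078.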